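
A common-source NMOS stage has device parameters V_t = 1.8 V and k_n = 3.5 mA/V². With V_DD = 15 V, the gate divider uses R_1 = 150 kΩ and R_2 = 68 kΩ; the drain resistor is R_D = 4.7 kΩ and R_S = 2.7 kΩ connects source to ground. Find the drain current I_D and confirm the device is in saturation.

V_G = V_DD·R_2/(R_1+R_2) = 15×68/218 = 4.68 V.
Assume saturation: I_D = (k_n/2)(V_GS − V_t)² with V_GS = V_G − I_D·R_S = 4.68 − 2.7·I_D.
Substituting gives 12.8·I_D² − 28.2·I_D + 14.5 = 0, with roots I_D = 0.814 or 1.4 mA.
The root I_D = 1.4 mA gives V_GS = 0.906 V ≤ V_t, so take I_D = 0.814 mA.
Then V_GS = 2.48 V and V_DS = V_DD − I_D(R_D+R_S) = 15 − 0.814×7.4 = 8.98 V.
Saturation requires V_DS ≥ V_GS − V_t = 0.682 V; 8.98 ≥ 0.682 ✓.

I_D ≈ 0.81 mA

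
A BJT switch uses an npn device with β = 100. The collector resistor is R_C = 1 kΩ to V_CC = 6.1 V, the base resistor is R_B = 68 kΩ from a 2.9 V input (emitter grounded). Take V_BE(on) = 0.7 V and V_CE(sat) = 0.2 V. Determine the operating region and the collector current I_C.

Assume active. Base-emitter loop: I_B = (V_BB − V_BE)/R_B = (2.9 − 0.7)/68 = 0.0324 mA.
I_C = β·I_B = 100×0.0324 = 3.24 mA.
V_CE = V_CC − I_C·R_C = 6.1 − 3.24×1 = 2.86 V > V_CE(sat), so the active-region assumption holds.

active; I_C ≈ 3.2 mA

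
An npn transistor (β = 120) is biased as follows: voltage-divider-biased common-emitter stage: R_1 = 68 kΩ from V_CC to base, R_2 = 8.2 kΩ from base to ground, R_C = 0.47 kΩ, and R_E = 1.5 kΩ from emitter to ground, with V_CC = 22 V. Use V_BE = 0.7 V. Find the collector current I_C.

I_C ≈ 1.1 mA

Thevenize the base divider: V_Th = V_CC·R_2/(R_1+R_2) = 22×8.2/76.2 = 2.37 V, R_Th = R_1‖R_2 = 7.32 kΩ.
Base-emitter loop: V_Th = I_B·R_Th + V_BE + (β+1)I_B·R_E, so I_B = (2.37 − 0.7) / (7.32 + 121×1.5) = 0.00883 mA.
I_C = β·I_B = 120×0.00883 = 1.06 mA, and I_E = (β+1)I_B = 1.07 mA.
V_CE = V_CC − I_C·R_C − I_E·R_E = 22 − 1.06×0.47 − 1.07×1.5 = 19.9 V.
V_CE = 19.9 V > 0.2 V confirms active-region operation.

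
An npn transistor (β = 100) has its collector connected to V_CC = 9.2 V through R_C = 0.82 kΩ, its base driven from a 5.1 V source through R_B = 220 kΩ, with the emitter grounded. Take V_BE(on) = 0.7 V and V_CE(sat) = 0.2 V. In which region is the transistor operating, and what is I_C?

Assume active. Base-emitter loop: I_B = (V_BB − V_BE)/R_B = (5.1 − 0.7)/220 = 0.02 mA.
I_C = β·I_B = 100×0.02 = 2 mA.
V_CE = V_CC − I_C·R_C = 9.2 − 2×0.82 = 7.56 V > V_CE(sat), so the active-region assumption holds.

active; I_C ≈ 2 mA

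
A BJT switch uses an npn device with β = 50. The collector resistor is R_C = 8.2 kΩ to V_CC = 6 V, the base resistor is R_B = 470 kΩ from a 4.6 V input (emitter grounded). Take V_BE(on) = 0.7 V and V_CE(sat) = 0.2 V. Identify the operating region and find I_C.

Assume active. Base-emitter loop: I_B = (V_BB − V_BE)/R_B = (4.6 − 0.7)/470 = 0.0083 mA.
I_C = β·I_B = 50×0.0083 = 0.415 mA.
V_CE = V_CC − I_C·R_C = 6 − 0.415×8.2 = 2.6 V > V_CE(sat), so the active-region assumption holds.

active; I_C ≈ 0.41 mA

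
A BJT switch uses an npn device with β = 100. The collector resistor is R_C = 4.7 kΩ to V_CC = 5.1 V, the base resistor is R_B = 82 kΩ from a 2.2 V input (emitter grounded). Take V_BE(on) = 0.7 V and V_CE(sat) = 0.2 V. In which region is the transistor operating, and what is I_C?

saturation; I_C ≈ 1 mA

Assume active: I_B = (2.2 − 0.7)/82 = 0.0183 mA, giving I_C = β·I_B = 1.83 mA.
But then V_CE = 5.1 − 1.83×4.7 = -3.5 V < V_CE(sat) = 0.2 V — impossible in the active region.
So the transistor is saturated. With V_CE = 0.2 V, I_C = (V_CC − 0.2)/R_C = 4.9/4.7 = 1.04 mA.
Check: β·I_B = 1.83 mA > I_C = 1.04 mA, confirming saturation.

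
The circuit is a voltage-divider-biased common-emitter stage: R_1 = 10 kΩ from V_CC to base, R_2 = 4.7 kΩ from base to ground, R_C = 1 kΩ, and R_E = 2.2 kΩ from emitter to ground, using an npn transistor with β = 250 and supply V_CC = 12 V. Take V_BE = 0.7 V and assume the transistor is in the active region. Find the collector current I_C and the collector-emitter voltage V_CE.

I_C ≈ 1.4 mA, V_CE ≈ 7.5 V

Thevenize the base divider: V_Th = V_CC·R_2/(R_1+R_2) = 12×4.7/14.7 = 3.84 V, R_Th = R_1‖R_2 = 3.2 kΩ.
Base-emitter loop: V_Th = I_B·R_Th + V_BE + (β+1)I_B·R_E, so I_B = (3.84 − 0.7) / (3.2 + 251×2.2) = 0.00565 mA.
I_C = β·I_B = 250×0.00565 = 1.41 mA, and I_E = (β+1)I_B = 1.42 mA.
V_CE = V_CC − I_C·R_C − I_E·R_E = 12 − 1.41×1 − 1.42×2.2 = 7.47 V.
V_CE = 7.47 V > 0.2 V confirms active-region operation.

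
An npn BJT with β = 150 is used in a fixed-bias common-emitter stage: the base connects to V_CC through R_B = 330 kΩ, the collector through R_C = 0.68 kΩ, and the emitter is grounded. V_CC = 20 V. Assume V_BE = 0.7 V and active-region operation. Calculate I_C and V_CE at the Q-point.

I_C ≈ 8.8 mA, V_CE ≈ 14 V

Base loop: V_CC = I_B·R_B + V_BE, so I_B = (20 − 0.7)/330 kΩ = 0.0585 mA.
In the active region I_C = β·I_B = 150 × 0.0585 = 8.77 mA.
Collector loop: V_CE = V_CC − I_C·R_C = 20 − 8.77×0.68 = 14 V.
Since V_CE = 14 V > V_CE(sat) ≈ 0.2 V, the transistor is in the active region as assumed.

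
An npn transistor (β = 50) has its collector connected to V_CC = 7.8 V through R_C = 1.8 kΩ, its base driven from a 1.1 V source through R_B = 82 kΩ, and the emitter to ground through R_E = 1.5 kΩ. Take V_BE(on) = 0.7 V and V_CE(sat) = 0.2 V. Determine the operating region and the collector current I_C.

Assume active. Base-emitter loop: I_B = (V_BB − V_BE)/(R_B + (β+1)R_E) = (1.1 − 0.7)/(82 + 51×1.5) = 0.00252 mA.
I_C = β·I_B = 50×0.00252 = 0.126 mA.
V_CE = V_CC − I_C·R_C − I_E·R_E = 7.8 − 0.126×1.8 − 0.129×1.5 = 7.38 V > V_CE(sat), so the active-region assumption holds.

active; I_C ≈ 0.13 mA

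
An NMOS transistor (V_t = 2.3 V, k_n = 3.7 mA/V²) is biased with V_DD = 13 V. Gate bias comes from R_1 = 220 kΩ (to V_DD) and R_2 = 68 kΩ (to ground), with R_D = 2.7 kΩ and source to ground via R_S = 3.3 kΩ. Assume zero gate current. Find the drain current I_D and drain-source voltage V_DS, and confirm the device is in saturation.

V_G = V_DD·R_2/(R_1+R_2) = 13×68/288 = 3.07 V.
Assume saturation: I_D = (k_n/2)(V_GS − V_t)² with V_GS = V_G − I_D·R_S = 3.07 − 3.3·I_D.
Substituting gives 20.1·I_D² − 10.4·I_D + 1.1 = 0, with roots I_D = 0.148 or 0.368 mA.
The root I_D = 0.368 mA gives V_GS = 1.85 V ≤ V_t, so take I_D = 0.148 mA.
Then V_GS = 2.58 V and V_DS = V_DD − I_D(R_D+R_S) = 13 − 0.148×6 = 12.1 V.
Saturation requires V_DS ≥ V_GS − V_t = 0.282 V; 12.1 ≥ 0.282 ✓.

I_D ≈ 0.15 mA, V_DS ≈ 12 V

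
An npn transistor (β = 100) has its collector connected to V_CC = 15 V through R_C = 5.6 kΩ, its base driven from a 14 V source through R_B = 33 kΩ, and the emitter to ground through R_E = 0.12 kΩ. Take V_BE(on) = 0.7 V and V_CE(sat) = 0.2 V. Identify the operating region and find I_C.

Assume active: I_B = (14 − 0.7)/(33 + 101×0.12) = 0.295 mA, I_C = β·I_B = 29.5 mA.
Then V_CE = 15 − 29.5×5.6 − 29.8×0.12 = -154 V < 0.2 V — the active assumption fails.
Re-solve with V_CE = 0.2 V. KCL at the emitter: V_E/R_E = (V_BB−0.7−V_E)/R_B + (V_CC−0.2−V_E)/R_C, giving V_E = 0.357 V.
I_C = (V_CC − 0.2 − V_E)/R_C = (14.8 − 0.357)/5.6 = 2.58 mA.
Check: I_B = (13.3 − 0.357)/33 = 0.392 mA, and β·I_B = 39.2 mA > I_C, confirming saturation.

saturation; I_C ≈ 2.6 mA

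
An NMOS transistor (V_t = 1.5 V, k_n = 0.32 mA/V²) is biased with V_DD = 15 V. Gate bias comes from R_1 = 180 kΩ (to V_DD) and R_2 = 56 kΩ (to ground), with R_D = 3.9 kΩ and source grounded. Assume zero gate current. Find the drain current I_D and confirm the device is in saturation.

V_G = V_DD·R_2/(R_1+R_2) = 15×56/236 = 3.56 V. With the source grounded, V_GS = V_G = 3.56 V.
Assume saturation: I_D = (k_n/2)(V_GS − V_t)² = (0.32/2)×(3.56 − 1.5)² = 0.16×2.06² = 0.679 mA.
V_DS = V_DD − I_D·R_D = 15 − 0.679×3.9 = 12.4 V.
Saturation requires V_DS ≥ V_GS − V_t = 2.06 V; 12.4 ≥ 2.06 ✓.

I_D ≈ 0.68 mA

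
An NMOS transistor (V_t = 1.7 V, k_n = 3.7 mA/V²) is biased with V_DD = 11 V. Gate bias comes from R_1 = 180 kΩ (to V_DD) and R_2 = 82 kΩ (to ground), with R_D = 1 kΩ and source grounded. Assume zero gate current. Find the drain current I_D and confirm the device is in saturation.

I_D ≈ 5.6 mA

V_G = V_DD·R_2/(R_1+R_2) = 11×82/262 = 3.44 V. With the source grounded, V_GS = V_G = 3.44 V.
Assume saturation: I_D = (k_n/2)(V_GS − V_t)² = (3.7/2)×(3.44 − 1.7)² = 1.85×1.74² = 5.62 mA.
V_DS = V_DD − I_D·R_D = 11 − 5.62×1 = 5.38 V.
Saturation requires V_DS ≥ V_GS − V_t = 1.74 V; 5.38 ≥ 1.74 ✓.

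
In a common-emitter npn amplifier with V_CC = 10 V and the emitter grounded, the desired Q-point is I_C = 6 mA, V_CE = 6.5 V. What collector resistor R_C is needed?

R_C ≈ 0.58 kΩ

Collector loop: V_CC = I_C·R_C + V_CE.
R_C = (V_CC − V_CE)/I_C = (10 − 6.5)/6 = 0.583 kΩ.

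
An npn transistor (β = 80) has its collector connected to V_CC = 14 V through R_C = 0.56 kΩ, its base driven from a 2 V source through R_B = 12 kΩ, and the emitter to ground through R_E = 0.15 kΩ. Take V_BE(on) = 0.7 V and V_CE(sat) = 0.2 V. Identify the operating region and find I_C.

Assume active. Base-emitter loop: I_B = (V_BB − V_BE)/(R_B + (β+1)R_E) = (2 − 0.7)/(12 + 81×0.15) = 0.0538 mA.
I_C = β·I_B = 80×0.0538 = 4.31 mA.
V_CE = V_CC − I_C·R_C − I_E·R_E = 14 − 4.31×0.56 − 4.36×0.15 = 10.9 V > V_CE(sat), so the active-region assumption holds.

active; I_C ≈ 4.3 mA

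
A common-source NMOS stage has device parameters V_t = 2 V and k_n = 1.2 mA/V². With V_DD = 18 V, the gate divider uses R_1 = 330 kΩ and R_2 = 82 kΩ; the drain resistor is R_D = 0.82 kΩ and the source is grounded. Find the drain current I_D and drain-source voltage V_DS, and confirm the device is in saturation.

V_G = V_DD·R_2/(R_1+R_2) = 18×82/412 = 3.58 V. With the source grounded, V_GS = V_G = 3.58 V.
Assume saturation: I_D = (k_n/2)(V_GS − V_t)² = (1.2/2)×(3.58 − 2)² = 0.6×1.58² = 1.5 mA.
V_DS = V_DD − I_D·R_D = 18 − 1.5×0.82 = 16.8 V.
Saturation requires V_DS ≥ V_GS − V_t = 1.58 V; 16.8 ≥ 1.58 ✓.

I_D ≈ 1.5 mA, V_DS ≈ 17 V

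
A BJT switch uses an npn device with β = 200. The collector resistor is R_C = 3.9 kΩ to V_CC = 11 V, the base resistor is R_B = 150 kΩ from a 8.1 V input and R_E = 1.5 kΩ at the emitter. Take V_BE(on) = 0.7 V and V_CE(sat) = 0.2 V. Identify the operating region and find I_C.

Assume active: I_B = (8.1 − 0.7)/(150 + 201×1.5) = 0.0164 mA, I_C = β·I_B = 3.28 mA.
Then V_CE = 11 − 3.28×3.9 − 3.29×1.5 = -6.73 V < 0.2 V — the active assumption fails.
Re-solve with V_CE = 0.2 V. KCL at the emitter: V_E/R_E = (V_BB−0.7−V_E)/R_B + (V_CC−0.2−V_E)/R_C, giving V_E = 3.03 V.
I_C = (V_CC − 0.2 − V_E)/R_C = (10.8 − 3.03)/3.9 = 1.99 mA.
Check: I_B = (7.4 − 3.03)/150 = 0.0291 mA, and β·I_B = 5.82 mA > I_C, confirming saturation.

saturation; I_C ≈ 2 mA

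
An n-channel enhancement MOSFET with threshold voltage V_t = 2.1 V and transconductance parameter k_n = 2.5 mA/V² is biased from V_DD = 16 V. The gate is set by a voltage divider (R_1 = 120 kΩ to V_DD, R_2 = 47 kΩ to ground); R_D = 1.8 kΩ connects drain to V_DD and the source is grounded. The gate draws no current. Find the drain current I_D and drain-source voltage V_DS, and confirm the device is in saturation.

V_G = V_DD·R_2/(R_1+R_2) = 16×47/167 = 4.5 V. With the source grounded, V_GS = V_G = 4.5 V.
Assume saturation: I_D = (k_n/2)(V_GS − V_t)² = (2.5/2)×(4.5 − 2.1)² = 1.25×2.4² = 7.22 mA.
V_DS = V_DD − I_D·R_D = 16 − 7.22×1.8 = 3.01 V.
Saturation requires V_DS ≥ V_GS − V_t = 2.4 V; 3.01 ≥ 2.4 ✓.

I_D ≈ 7.2 mA, V_DS ≈ 3 V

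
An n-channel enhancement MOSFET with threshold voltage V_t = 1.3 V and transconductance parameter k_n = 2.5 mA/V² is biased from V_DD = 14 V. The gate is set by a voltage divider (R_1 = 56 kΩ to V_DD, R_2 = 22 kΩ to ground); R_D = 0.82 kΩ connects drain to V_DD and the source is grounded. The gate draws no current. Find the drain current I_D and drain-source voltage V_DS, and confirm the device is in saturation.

I_D ≈ 8.8 mA, V_DS ≈ 6.8 V

V_G = V_DD·R_2/(R_1+R_2) = 14×22/78 = 3.95 V. With the source grounded, V_GS = V_G = 3.95 V.
Assume saturation: I_D = (k_n/2)(V_GS − V_t)² = (2.5/2)×(3.95 − 1.3)² = 1.25×2.65² = 8.77 mA.
V_DS = V_DD − I_D·R_D = 14 − 8.77×0.82 = 6.81 V.
Saturation requires V_DS ≥ V_GS − V_t = 2.65 V; 6.81 ≥ 2.65 ✓.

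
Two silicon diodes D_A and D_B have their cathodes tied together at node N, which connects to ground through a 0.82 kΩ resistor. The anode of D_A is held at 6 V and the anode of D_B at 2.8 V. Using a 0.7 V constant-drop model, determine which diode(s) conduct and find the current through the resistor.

Only D_A conducts; I_R ≈ 6.5 mA

Assume both conduct. Then node N would need to be at both 6−0.7 = 5.3 V and 2.8−0.7 = 2.1 V, which is impossible.
Assume only D_A conducts: V_N = 6 − 0.7 = 5.3 V, so I_R = 5.3/0.82 = 6.46 mA.
Check D_B: its anode-to-cathode voltage is 2.8 − 5.3 = -2.5 V < 0.7 V, so it is off. The assumption is consistent.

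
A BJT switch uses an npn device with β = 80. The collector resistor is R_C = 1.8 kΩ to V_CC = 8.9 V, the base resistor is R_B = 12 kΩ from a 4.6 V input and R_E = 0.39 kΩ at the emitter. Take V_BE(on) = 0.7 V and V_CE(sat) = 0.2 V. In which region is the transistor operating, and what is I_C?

saturation; I_C ≈ 3.9 mA

Assume active: I_B = (4.6 − 0.7)/(12 + 81×0.39) = 0.0895 mA, I_C = β·I_B = 7.16 mA.
Then V_CE = 8.9 − 7.16×1.8 − 7.25×0.39 = -6.81 V < 0.2 V — the active assumption fails.
Re-solve with V_CE = 0.2 V. KCL at the emitter: V_E/R_E = (V_BB−0.7−V_E)/R_B + (V_CC−0.2−V_E)/R_C, giving V_E = 1.61 V.
I_C = (V_CC − 0.2 − V_E)/R_C = (8.7 − 1.61)/1.8 = 3.94 mA.
Check: I_B = (3.9 − 1.61)/12 = 0.191 mA, and β·I_B = 15.3 mA > I_C, confirming saturation.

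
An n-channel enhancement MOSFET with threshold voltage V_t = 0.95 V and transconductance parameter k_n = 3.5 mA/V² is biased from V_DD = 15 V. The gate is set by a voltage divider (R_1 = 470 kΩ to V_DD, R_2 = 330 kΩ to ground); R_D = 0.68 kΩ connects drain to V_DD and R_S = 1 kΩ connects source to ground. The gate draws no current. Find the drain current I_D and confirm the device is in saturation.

V_G = V_DD·R_2/(R_1+R_2) = 15×330/800 = 6.19 V.
Assume saturation: I_D = (k_n/2)(V_GS − V_t)² with V_GS = V_G − I_D·R_S = 6.19 − 1·I_D.
Substituting gives 1.75·I_D² − 19.3·I_D + 48 = 0, with roots I_D = 3.77 or 7.28 mA.
The root I_D = 7.28 mA gives V_GS = -1.09 V ≤ V_t, so take I_D = 3.77 mA.
Then V_GS = 2.42 V and V_DS = V_DD − I_D(R_D+R_S) = 15 − 3.77×1.68 = 8.67 V.
Saturation requires V_DS ≥ V_GS − V_t = 1.47 V; 8.67 ≥ 1.47 ✓.

I_D ≈ 3.8 mA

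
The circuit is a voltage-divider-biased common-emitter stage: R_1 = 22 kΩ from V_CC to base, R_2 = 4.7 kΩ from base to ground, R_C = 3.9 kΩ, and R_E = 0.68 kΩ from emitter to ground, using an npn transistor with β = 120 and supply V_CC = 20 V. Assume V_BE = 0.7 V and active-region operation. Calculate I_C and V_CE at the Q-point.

Thevenize the base divider: V_Th = V_CC·R_2/(R_1+R_2) = 20×4.7/26.7 = 3.52 V, R_Th = R_1‖R_2 = 3.87 kΩ.
Base-emitter loop: V_Th = I_B·R_Th + V_BE + (β+1)I_B·R_E, so I_B = (3.52 − 0.7) / (3.87 + 121×0.68) = 0.0327 mA.
I_C = β·I_B = 120×0.0327 = 3.93 mA, and I_E = (β+1)I_B = 3.96 mA.
V_CE = V_CC − I_C·R_C − I_E·R_E = 20 − 3.93×3.9 − 3.96×0.68 = 1.98 V.
V_CE = 1.98 V > 0.2 V confirms active-region operation.

I_C ≈ 3.9 mA, V_CE ≈ 2 V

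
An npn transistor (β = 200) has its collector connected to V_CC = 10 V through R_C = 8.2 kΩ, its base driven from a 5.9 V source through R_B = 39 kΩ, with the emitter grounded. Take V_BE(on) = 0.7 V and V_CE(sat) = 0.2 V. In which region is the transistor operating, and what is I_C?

saturation; I_C ≈ 1.2 mA

Assume active: I_B = (5.9 − 0.7)/39 = 0.133 mA, giving I_C = β·I_B = 26.7 mA.
But then V_CE = 10 − 26.7×8.2 = -209 V < V_CE(sat) = 0.2 V — impossible in the active region.
So the transistor is saturated. With V_CE = 0.2 V, I_C = (V_CC − 0.2)/R_C = 9.8/8.2 = 1.2 mA.
Check: β·I_B = 26.7 mA > I_C = 1.2 mA, confirming saturation.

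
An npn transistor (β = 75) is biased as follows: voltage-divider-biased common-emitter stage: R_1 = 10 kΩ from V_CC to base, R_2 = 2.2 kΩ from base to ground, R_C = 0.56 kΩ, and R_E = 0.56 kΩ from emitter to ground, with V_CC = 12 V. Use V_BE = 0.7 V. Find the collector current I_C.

Thevenize the base divider: V_Th = V_CC·R_2/(R_1+R_2) = 12×2.2/12.2 = 2.16 V, R_Th = R_1‖R_2 = 1.8 kΩ.
Base-emitter loop: V_Th = I_B·R_Th + V_BE + (β+1)I_B·R_E, so I_B = (2.16 − 0.7) / (1.8 + 76×0.56) = 0.033 mA.
I_C = β·I_B = 75×0.033 = 2.47 mA, and I_E = (β+1)I_B = 2.51 mA.
V_CE = V_CC − I_C·R_C − I_E·R_E = 12 − 2.47×0.56 − 2.51×0.56 = 9.21 V.
V_CE = 9.21 V > 0.2 V confirms active-region operation.

I_C ≈ 2.5 mA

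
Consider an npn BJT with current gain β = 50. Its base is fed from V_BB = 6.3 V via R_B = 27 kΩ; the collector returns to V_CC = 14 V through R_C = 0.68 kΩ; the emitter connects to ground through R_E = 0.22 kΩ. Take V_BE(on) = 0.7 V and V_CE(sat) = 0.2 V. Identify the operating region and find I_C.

active; I_C ≈ 7.3 mA

Assume active. Base-emitter loop: I_B = (V_BB − V_BE)/(R_B + (β+1)R_E) = (6.3 − 0.7)/(27 + 51×0.22) = 0.147 mA.
I_C = β·I_B = 50×0.147 = 7.33 mA.
V_CE = V_CC − I_C·R_C − I_E·R_E = 14 − 7.33×0.68 − 7.47×0.22 = 7.37 V > V_CE(sat), so the active-region assumption holds.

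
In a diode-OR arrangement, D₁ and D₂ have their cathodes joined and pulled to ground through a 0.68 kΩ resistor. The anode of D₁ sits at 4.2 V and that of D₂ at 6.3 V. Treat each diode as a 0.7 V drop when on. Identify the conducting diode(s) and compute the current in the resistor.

Only D₂ conducts; I_R ≈ 8.2 mA

Assume both conduct. Then node N would need to be at both 4.2−0.7 = 3.5 V and 6.3−0.7 = 5.6 V, which is impossible.
Assume only D₂ conducts: V_N = 6.3 − 0.7 = 5.6 V, so I_R = 5.6/0.68 = 8.24 mA.
Check D₁: its anode-to-cathode voltage is 4.2 − 5.6 = -1.4 V < 0.7 V, so it is off. The assumption is consistent.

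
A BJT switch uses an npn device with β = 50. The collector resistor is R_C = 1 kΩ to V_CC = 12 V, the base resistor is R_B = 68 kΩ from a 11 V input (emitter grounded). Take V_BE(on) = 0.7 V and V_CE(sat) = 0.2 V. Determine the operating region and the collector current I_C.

Assume active. Base-emitter loop: I_B = (V_BB − V_BE)/R_B = (11 − 0.7)/68 = 0.151 mA.
I_C = β·I_B = 50×0.151 = 7.57 mA.
V_CE = V_CC − I_C·R_C = 12 − 7.57×1 = 4.43 V > V_CE(sat), so the active-region assumption holds.

active; I_C ≈ 7.6 mA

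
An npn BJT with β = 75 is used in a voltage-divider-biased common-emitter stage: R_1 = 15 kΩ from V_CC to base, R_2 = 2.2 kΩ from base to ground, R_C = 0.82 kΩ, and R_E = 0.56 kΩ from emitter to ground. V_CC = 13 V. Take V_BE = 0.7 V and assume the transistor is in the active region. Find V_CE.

V_CE ≈ 11 V

Thevenize the base divider: V_Th = V_CC·R_2/(R_1+R_2) = 13×2.2/17.2 = 1.66 V, R_Th = R_1‖R_2 = 1.92 kΩ.
Base-emitter loop: V_Th = I_B·R_Th + V_BE + (β+1)I_B·R_E, so I_B = (1.66 − 0.7) / (1.92 + 76×0.56) = 0.0216 mA.
I_C = β·I_B = 75×0.0216 = 1.62 mA, and I_E = (β+1)I_B = 1.65 mA.
V_CE = V_CC − I_C·R_C − I_E·R_E = 13 − 1.62×0.82 − 1.65×0.56 = 10.7 V.
V_CE = 10.7 V > 0.2 V confirms active-region operation.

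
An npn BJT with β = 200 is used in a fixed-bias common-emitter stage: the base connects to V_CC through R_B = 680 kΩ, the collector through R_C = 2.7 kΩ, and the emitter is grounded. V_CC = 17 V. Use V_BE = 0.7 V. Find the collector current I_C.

Base loop: V_CC = I_B·R_B + V_BE, so I_B = (17 − 0.7)/680 kΩ = 0.024 mA.
In the active region I_C = β·I_B = 200 × 0.024 = 4.79 mA.
Collector loop: V_CE = V_CC − I_C·R_C = 17 − 4.79×2.7 = 4.06 V.
Since V_CE = 4.06 V > V_CE(sat) ≈ 0.2 V, the transistor is in the active region as assumed.

I_C ≈ 4.8 mA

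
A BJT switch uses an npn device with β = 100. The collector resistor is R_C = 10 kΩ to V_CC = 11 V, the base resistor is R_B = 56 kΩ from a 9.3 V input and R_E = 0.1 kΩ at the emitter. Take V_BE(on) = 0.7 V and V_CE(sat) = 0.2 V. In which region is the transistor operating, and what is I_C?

Assume active: I_B = (9.3 − 0.7)/(56 + 101×0.1) = 0.13 mA, I_C = β·I_B = 13 mA.
Then V_CE = 11 − 13×10 − 13.1×0.1 = -120 V < 0.2 V — the active assumption fails.
Re-solve with V_CE = 0.2 V. KCL at the emitter: V_E/R_E = (V_BB−0.7−V_E)/R_B + (V_CC−0.2−V_E)/R_C, giving V_E = 0.122 V.
I_C = (V_CC − 0.2 − V_E)/R_C = (10.8 − 0.122)/10 = 1.07 mA.
Check: I_B = (8.6 − 0.122)/56 = 0.151 mA, and β·I_B = 15.1 mA > I_C, confirming saturation.

saturation; I_C ≈ 1.1 mA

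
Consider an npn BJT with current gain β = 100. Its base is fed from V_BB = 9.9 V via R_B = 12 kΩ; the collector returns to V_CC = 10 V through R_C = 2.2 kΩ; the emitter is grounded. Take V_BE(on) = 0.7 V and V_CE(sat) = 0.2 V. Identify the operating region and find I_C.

Assume active: I_B = (9.9 − 0.7)/12 = 0.767 mA, giving I_C = β·I_B = 76.7 mA.
But then V_CE = 10 − 76.7×2.2 = -159 V < V_CE(sat) = 0.2 V — impossible in the active region.
So the transistor is saturated. With V_CE = 0.2 V, I_C = (V_CC − 0.2)/R_C = 9.8/2.2 = 4.45 mA.
Check: β·I_B = 76.7 mA > I_C = 4.45 mA, confirming saturation.

saturation; I_C ≈ 4.5 mA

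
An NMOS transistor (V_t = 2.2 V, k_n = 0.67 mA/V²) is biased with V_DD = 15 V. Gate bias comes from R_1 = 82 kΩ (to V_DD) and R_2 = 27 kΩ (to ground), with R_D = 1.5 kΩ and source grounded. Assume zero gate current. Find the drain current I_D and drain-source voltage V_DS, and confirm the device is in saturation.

I_D ≈ 0.77 mA, V_DS ≈ 14 V

V_G = V_DD·R_2/(R_1+R_2) = 15×27/109 = 3.72 V. With the source grounded, V_GS = V_G = 3.72 V.
Assume saturation: I_D = (k_n/2)(V_GS − V_t)² = (0.67/2)×(3.72 − 2.2)² = 0.335×1.52² = 0.77 mA.
V_DS = V_DD − I_D·R_D = 15 − 0.77×1.5 = 13.8 V.
Saturation requires V_DS ≥ V_GS − V_t = 1.52 V; 13.8 ≥ 1.52 ✓.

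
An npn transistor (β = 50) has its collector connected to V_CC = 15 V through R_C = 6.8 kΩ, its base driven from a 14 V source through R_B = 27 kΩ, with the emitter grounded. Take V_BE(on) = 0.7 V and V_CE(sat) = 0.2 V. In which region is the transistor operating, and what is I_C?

saturation; I_C ≈ 2.2 mA

Assume active: I_B = (14 − 0.7)/27 = 0.493 mA, giving I_C = β·I_B = 24.6 mA.
But then V_CE = 15 − 24.6×6.8 = -152 V < V_CE(sat) = 0.2 V — impossible in the active region.
So the transistor is saturated. With V_CE = 0.2 V, I_C = (V_CC − 0.2)/R_C = 14.8/6.8 = 2.18 mA.
Check: β·I_B = 24.6 mA > I_C = 2.18 mA, confirming saturation.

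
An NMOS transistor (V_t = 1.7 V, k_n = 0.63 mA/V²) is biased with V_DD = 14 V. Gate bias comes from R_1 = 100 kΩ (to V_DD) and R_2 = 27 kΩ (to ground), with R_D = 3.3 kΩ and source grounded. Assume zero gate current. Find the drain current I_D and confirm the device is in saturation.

V_G = V_DD·R_2/(R_1+R_2) = 14×27/127 = 2.98 V. With the source grounded, V_GS = V_G = 2.98 V.
Assume saturation: I_D = (k_n/2)(V_GS − V_t)² = (0.63/2)×(2.98 − 1.7)² = 0.315×1.28² = 0.513 mA.
V_DS = V_DD − I_D·R_D = 14 − 0.513×3.3 = 12.3 V.
Saturation requires V_DS ≥ V_GS − V_t = 1.28 V; 12.3 ≥ 1.28 ✓.

I_D ≈ 0.51 mA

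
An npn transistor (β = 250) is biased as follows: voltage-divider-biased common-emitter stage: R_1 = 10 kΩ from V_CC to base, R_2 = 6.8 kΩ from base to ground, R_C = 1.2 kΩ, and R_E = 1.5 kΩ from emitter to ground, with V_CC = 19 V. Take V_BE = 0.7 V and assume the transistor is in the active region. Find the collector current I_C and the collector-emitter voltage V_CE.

Thevenize the base divider: V_Th = V_CC·R_2/(R_1+R_2) = 19×6.8/16.8 = 7.69 V, R_Th = R_1‖R_2 = 4.05 kΩ.
Base-emitter loop: V_Th = I_B·R_Th + V_BE + (β+1)I_B·R_E, so I_B = (7.69 − 0.7) / (4.05 + 251×1.5) = 0.0184 mA.
I_C = β·I_B = 250×0.0184 = 4.59 mA, and I_E = (β+1)I_B = 4.61 mA.
V_CE = V_CC − I_C·R_C − I_E·R_E = 19 − 4.59×1.2 − 4.61×1.5 = 6.57 V.
V_CE = 6.57 V > 0.2 V confirms active-region operation.

I_C ≈ 4.6 mA, V_CE ≈ 6.6 V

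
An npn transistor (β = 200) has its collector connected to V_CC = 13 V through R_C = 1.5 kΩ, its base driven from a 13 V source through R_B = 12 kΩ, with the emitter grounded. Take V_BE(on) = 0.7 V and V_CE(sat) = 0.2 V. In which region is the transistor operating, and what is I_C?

saturation; I_C ≈ 8.5 mA

Assume active: I_B = (13 − 0.7)/12 = 1.03 mA, giving I_C = β·I_B = 205 mA.
But then V_CE = 13 − 205×1.5 = -295 V < V_CE(sat) = 0.2 V — impossible in the active region.
So the transistor is saturated. With V_CE = 0.2 V, I_C = (V_CC − 0.2)/R_C = 12.8/1.5 = 8.53 mA.
Check: β·I_B = 205 mA > I_C = 8.53 mA, confirming saturation.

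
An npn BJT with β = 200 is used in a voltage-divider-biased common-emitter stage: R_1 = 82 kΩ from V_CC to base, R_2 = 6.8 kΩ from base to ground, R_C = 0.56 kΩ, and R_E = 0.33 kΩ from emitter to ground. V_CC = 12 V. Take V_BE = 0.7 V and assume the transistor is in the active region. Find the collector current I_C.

I_C ≈ 0.6 mA

Thevenize the base divider: V_Th = V_CC·R_2/(R_1+R_2) = 12×6.8/88.8 = 0.919 V, R_Th = R_1‖R_2 = 6.28 kΩ.
Base-emitter loop: V_Th = I_B·R_Th + V_BE + (β+1)I_B·R_E, so I_B = (0.919 − 0.7) / (6.28 + 201×0.33) = 0.00302 mA.
I_C = β·I_B = 200×0.00302 = 0.603 mA, and I_E = (β+1)I_B = 0.606 mA.
V_CE = V_CC − I_C·R_C − I_E·R_E = 12 − 0.603×0.56 − 0.606×0.33 = 11.5 V.
V_CE = 11.5 V > 0.2 V confirms active-region operation.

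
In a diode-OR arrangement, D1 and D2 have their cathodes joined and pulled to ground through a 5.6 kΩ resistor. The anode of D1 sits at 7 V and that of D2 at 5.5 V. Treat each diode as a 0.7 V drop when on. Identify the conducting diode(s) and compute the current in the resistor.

Only D1 conducts; I_R ≈ 1.1 mA

Assume both conduct. Then node N would need to be at both 7−0.7 = 6.3 V and 5.5−0.7 = 4.8 V, which is impossible.
Assume only D1 conducts: V_N = 7 − 0.7 = 6.3 V, so I_R = 6.3/5.6 = 1.12 mA.
Check D2: its anode-to-cathode voltage is 5.5 − 6.3 = -0.8 V < 0.7 V, so it is off. The assumption is consistent.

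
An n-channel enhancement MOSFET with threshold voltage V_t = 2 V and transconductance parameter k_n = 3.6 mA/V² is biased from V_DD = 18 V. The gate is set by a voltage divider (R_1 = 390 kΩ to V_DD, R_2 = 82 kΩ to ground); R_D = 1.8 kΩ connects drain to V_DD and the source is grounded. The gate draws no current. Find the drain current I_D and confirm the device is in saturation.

I_D ≈ 2.3 mA

V_G = V_DD·R_2/(R_1+R_2) = 18×82/472 = 3.13 V. With the source grounded, V_GS = V_G = 3.13 V.
Assume saturation: I_D = (k_n/2)(V_GS − V_t)² = (3.6/2)×(3.13 − 2)² = 1.8×1.13² = 2.29 mA.
V_DS = V_DD − I_D·R_D = 18 − 2.29×1.8 = 13.9 V.
Saturation requires V_DS ≥ V_GS − V_t = 1.13 V; 13.9 ≥ 1.13 ✓.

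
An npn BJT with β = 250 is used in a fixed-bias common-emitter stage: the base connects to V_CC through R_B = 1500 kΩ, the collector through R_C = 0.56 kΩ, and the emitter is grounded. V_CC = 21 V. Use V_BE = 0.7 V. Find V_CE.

V_CE ≈ 19 V

Base loop: V_CC = I_B·R_B + V_BE, so I_B = (21 − 0.7)/1500 kΩ = 0.0135 mA.
In the active region I_C = β·I_B = 250 × 0.0135 = 3.38 mA.
Collector loop: V_CE = V_CC − I_C·R_C = 21 − 3.38×0.56 = 19.1 V.
Since V_CE = 19.1 V > V_CE(sat) ≈ 0.2 V, the transistor is in the active region as assumed.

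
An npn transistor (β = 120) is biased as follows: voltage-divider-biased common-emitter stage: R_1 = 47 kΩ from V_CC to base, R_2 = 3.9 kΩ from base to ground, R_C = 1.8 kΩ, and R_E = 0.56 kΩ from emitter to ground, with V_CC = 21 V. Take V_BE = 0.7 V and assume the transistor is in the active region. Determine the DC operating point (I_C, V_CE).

I_C ≈ 1.5 mA, V_CE ≈ 17 V

Thevenize the base divider: V_Th = V_CC·R_2/(R_1+R_2) = 21×3.9/50.9 = 1.61 V, R_Th = R_1‖R_2 = 3.6 kΩ.
Base-emitter loop: V_Th = I_B·R_Th + V_BE + (β+1)I_B·R_E, so I_B = (1.61 − 0.7) / (3.6 + 121×0.56) = 0.0127 mA.
I_C = β·I_B = 120×0.0127 = 1.53 mA, and I_E = (β+1)I_B = 1.54 mA.
V_CE = V_CC − I_C·R_C − I_E·R_E = 21 − 1.53×1.8 − 1.54×0.56 = 17.4 V.
V_CE = 17.4 V > 0.2 V confirms active-region operation.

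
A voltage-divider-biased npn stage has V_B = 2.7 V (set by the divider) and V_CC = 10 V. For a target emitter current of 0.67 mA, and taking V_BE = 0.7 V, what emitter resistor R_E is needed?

R_E ≈ 3 kΩ

V_E = V_B − V_BE = 2.7 − 0.7 = 2 V.
R_E = V_E / I_E = 2 / 0.67 = 2.99 kΩ.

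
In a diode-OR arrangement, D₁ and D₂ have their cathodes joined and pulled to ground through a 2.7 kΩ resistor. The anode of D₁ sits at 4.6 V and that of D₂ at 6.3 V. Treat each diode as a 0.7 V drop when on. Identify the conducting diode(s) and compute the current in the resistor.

Assume both conduct. Then node N would need to be at both 4.6−0.7 = 3.9 V and 6.3−0.7 = 5.6 V, which is impossible.
Assume only D₂ conducts: V_N = 6.3 − 0.7 = 5.6 V, so I_R = 5.6/2.7 = 2.07 mA.
Check D₁: its anode-to-cathode voltage is 4.6 − 5.6 = -1 V < 0.7 V, so it is off. The assumption is consistent.

Only D₂ conducts; I_R ≈ 2.1 mA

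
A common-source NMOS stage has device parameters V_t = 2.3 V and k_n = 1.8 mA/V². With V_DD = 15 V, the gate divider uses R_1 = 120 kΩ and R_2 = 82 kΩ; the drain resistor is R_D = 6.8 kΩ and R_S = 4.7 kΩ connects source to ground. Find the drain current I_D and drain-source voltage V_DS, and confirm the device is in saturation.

V_G = V_DD·R_2/(R_1+R_2) = 15×82/202 = 6.09 V.
Assume saturation: I_D = (k_n/2)(V_GS − V_t)² with V_GS = V_G − I_D·R_S = 6.09 − 4.7·I_D.
Substituting gives 19.9·I_D² − 33.1·I_D + 12.9 = 0, with roots I_D = 0.628 or 1.03 mA.
The root I_D = 1.03 mA gives V_GS = 1.23 V ≤ V_t, so take I_D = 0.628 mA.
Then V_GS = 3.14 V and V_DS = V_DD − I_D(R_D+R_S) = 15 − 0.628×11.5 = 7.77 V.
Saturation requires V_DS ≥ V_GS − V_t = 0.836 V; 7.77 ≥ 0.836 ✓.

I_D ≈ 0.63 mA, V_DS ≈ 7.8 V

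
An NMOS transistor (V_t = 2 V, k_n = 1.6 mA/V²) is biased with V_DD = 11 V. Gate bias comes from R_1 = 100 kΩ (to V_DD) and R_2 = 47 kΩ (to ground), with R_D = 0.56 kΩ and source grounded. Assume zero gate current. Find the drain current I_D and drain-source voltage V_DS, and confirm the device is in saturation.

V_G = V_DD·R_2/(R_1+R_2) = 11×47/147 = 3.52 V. With the source grounded, V_GS = V_G = 3.52 V.
Assume saturation: I_D = (k_n/2)(V_GS − V_t)² = (1.6/2)×(3.52 − 2)² = 0.8×1.52² = 1.84 mA.
V_DS = V_DD − I_D·R_D = 11 − 1.84×0.56 = 9.97 V.
Saturation requires V_DS ≥ V_GS − V_t = 1.52 V; 9.97 ≥ 1.52 ✓.

I_D ≈ 1.8 mA, V_DS ≈ 10 V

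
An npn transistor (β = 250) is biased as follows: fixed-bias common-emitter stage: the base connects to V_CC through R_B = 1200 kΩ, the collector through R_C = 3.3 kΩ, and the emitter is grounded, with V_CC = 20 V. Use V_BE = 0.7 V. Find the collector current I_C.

Base loop: V_CC = I_B·R_B + V_BE, so I_B = (20 − 0.7)/1200 kΩ = 0.0161 mA.
In the active region I_C = β·I_B = 250 × 0.0161 = 4.02 mA.
Collector loop: V_CE = V_CC − I_C·R_C = 20 − 4.02×3.3 = 6.73 V.
Since V_CE = 6.73 V > V_CE(sat) ≈ 0.2 V, the transistor is in the active region as assumed.

I_C ≈ 4 mA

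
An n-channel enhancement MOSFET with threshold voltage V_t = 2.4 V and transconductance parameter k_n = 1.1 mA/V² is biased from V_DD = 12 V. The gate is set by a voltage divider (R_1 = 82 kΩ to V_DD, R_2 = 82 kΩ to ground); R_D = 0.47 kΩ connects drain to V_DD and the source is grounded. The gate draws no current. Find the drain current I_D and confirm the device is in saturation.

V_G = V_DD·R_2/(R_1+R_2) = 12×82/164 = 6 V. With the source grounded, V_GS = V_G = 6 V.
Assume saturation: I_D = (k_n/2)(V_GS − V_t)² = (1.1/2)×(6 − 2.4)² = 0.55×3.6² = 7.13 mA.
V_DS = V_DD − I_D·R_D = 12 − 7.13×0.47 = 8.65 V.
Saturation requires V_DS ≥ V_GS − V_t = 3.6 V; 8.65 ≥ 3.6 ✓.

I_D ≈ 7.1 mA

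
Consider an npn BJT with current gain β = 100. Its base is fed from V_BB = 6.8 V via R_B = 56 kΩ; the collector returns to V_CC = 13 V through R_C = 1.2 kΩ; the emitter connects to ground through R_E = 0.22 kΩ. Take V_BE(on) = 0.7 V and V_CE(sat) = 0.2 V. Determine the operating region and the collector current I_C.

Assume active. Base-emitter loop: I_B = (V_BB − V_BE)/(R_B + (β+1)R_E) = (6.8 − 0.7)/(56 + 101×0.22) = 0.078 mA.
I_C = β·I_B = 100×0.078 = 7.8 mA.
V_CE = V_CC − I_C·R_C − I_E·R_E = 13 − 7.8×1.2 − 7.88×0.22 = 1.91 V > V_CE(sat), so the active-region assumption holds.

active; I_C ≈ 7.8 mA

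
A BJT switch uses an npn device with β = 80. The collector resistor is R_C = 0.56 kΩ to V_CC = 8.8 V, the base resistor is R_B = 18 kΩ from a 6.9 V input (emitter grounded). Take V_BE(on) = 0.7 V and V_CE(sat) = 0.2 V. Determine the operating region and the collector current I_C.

saturation; I_C ≈ 15 mA

Assume active: I_B = (6.9 − 0.7)/18 = 0.344 mA, giving I_C = β·I_B = 27.6 mA.
But then V_CE = 8.8 − 27.6×0.56 = -6.63 V < V_CE(sat) = 0.2 V — impossible in the active region.
So the transistor is saturated. With V_CE = 0.2 V, I_C = (V_CC − 0.2)/R_C = 8.6/0.56 = 15.4 mA.
Check: β·I_B = 27.6 mA > I_C = 15.4 mA, confirming saturation.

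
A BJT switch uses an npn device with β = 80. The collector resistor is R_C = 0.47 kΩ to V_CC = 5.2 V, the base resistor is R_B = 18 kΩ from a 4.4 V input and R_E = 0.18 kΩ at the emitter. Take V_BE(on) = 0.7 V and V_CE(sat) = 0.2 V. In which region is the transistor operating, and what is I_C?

Assume active: I_B = (4.4 − 0.7)/(18 + 81×0.18) = 0.114 mA, I_C = β·I_B = 9.09 mA.
Then V_CE = 5.2 − 9.09×0.47 − 9.2×0.18 = -0.726 V < 0.2 V — the active assumption fails.
Re-solve with V_CE = 0.2 V. KCL at the emitter: V_E/R_E = (V_BB−0.7−V_E)/R_B + (V_CC−0.2−V_E)/R_C, giving V_E = 1.4 V.
I_C = (V_CC − 0.2 − V_E)/R_C = (5 − 1.4)/0.47 = 7.66 mA.
Check: I_B = (3.7 − 1.4)/18 = 0.128 mA, and β·I_B = 10.2 mA > I_C, confirming saturation.

saturation; I_C ≈ 7.7 mA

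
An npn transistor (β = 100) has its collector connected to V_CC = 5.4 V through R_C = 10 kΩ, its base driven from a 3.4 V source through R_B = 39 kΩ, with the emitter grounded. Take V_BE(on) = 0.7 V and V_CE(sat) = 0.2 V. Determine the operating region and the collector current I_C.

Assume active: I_B = (3.4 − 0.7)/39 = 0.0692 mA, giving I_C = β·I_B = 6.92 mA.
But then V_CE = 5.4 − 6.92×10 = -63.8 V < V_CE(sat) = 0.2 V — impossible in the active region.
So the transistor is saturated. With V_CE = 0.2 V, I_C = (V_CC − 0.2)/R_C = 5.2/10 = 0.52 mA.
Check: β·I_B = 6.92 mA > I_C = 0.52 mA, confirming saturation.

saturation; I_C ≈ 0.52 mA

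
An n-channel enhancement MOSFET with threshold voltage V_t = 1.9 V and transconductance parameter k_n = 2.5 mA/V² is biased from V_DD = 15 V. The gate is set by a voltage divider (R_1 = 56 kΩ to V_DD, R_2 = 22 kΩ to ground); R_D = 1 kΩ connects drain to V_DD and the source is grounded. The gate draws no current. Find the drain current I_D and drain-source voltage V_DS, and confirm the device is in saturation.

V_G = V_DD·R_2/(R_1+R_2) = 15×22/78 = 4.23 V. With the source grounded, V_GS = V_G = 4.23 V.
Assume saturation: I_D = (k_n/2)(V_GS − V_t)² = (2.5/2)×(4.23 − 1.9)² = 1.25×2.33² = 6.79 mA.
V_DS = V_DD − I_D·R_D = 15 − 6.79×1 = 8.21 V.
Saturation requires V_DS ≥ V_GS − V_t = 2.33 V; 8.21 ≥ 2.33 ✓.

I_D ≈ 6.8 mA, V_DS ≈ 8.2 V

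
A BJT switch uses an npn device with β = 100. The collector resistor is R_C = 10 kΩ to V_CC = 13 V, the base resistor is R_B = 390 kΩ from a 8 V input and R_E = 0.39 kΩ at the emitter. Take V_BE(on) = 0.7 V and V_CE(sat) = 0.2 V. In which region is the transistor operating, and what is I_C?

saturation; I_C ≈ 1.2 mA

Assume active: I_B = (8 − 0.7)/(390 + 101×0.39) = 0.017 mA, I_C = β·I_B = 1.7 mA.
Then V_CE = 13 − 1.7×10 − 1.72×0.39 = -4.67 V < 0.2 V — the active assumption fails.
Re-solve with V_CE = 0.2 V. KCL at the emitter: V_E/R_E = (V_BB−0.7−V_E)/R_B + (V_CC−0.2−V_E)/R_C, giving V_E = 0.487 V.
I_C = (V_CC − 0.2 − V_E)/R_C = (12.8 − 0.487)/10 = 1.23 mA.
Check: I_B = (7.3 − 0.487)/390 = 0.0175 mA, and β·I_B = 1.75 mA > I_C, confirming saturation.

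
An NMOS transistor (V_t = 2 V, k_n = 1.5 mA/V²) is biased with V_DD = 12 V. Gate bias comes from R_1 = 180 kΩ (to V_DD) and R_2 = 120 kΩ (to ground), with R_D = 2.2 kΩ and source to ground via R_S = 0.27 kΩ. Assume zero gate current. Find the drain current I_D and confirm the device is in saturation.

V_G = V_DD·R_2/(R_1+R_2) = 12×120/300 = 4.8 V.
Assume saturation: I_D = (k_n/2)(V_GS − V_t)² with V_GS = V_G − I_D·R_S = 4.8 − 0.27·I_D.
Substituting gives 0.0547·I_D² − 2.13·I_D + 5.88 = 0, with roots I_D = 2.98 or 36 mA.
The root I_D = 36 mA gives V_GS = -4.93 V ≤ V_t, so take I_D = 2.98 mA.
Then V_GS = 3.99 V and V_DS = V_DD − I_D(R_D+R_S) = 12 − 2.98×2.47 = 4.63 V.
Saturation requires V_DS ≥ V_GS − V_t = 1.99 V; 4.63 ≥ 1.99 ✓.

I_D ≈ 3 mA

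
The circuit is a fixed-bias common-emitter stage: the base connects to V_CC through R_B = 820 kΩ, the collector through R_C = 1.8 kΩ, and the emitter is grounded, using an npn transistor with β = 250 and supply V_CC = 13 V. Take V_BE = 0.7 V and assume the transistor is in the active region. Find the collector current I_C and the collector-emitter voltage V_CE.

Base loop: V_CC = I_B·R_B + V_BE, so I_B = (13 − 0.7)/820 kΩ = 0.015 mA.
In the active region I_C = β·I_B = 250 × 0.015 = 3.75 mA.
Collector loop: V_CE = V_CC − I_C·R_C = 13 − 3.75×1.8 = 6.25 V.
Since V_CE = 6.25 V > V_CE(sat) ≈ 0.2 V, the transistor is in the active region as assumed.

I_C ≈ 3.8 mA, V_CE ≈ 6.2 V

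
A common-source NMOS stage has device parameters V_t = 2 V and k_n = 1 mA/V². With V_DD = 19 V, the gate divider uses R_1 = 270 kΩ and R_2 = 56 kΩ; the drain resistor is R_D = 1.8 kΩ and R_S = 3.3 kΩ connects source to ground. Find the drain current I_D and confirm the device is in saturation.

I_D ≈ 0.19 mA

V_G = V_DD·R_2/(R_1+R_2) = 19×56/326 = 3.26 V.
Assume saturation: I_D = (k_n/2)(V_GS − V_t)² with V_GS = V_G − I_D·R_S = 3.26 − 3.3·I_D.
Substituting gives 5.44·I_D² − 5.17·I_D + 0.799 = 0, with roots I_D = 0.194 or 0.755 mA.
The root I_D = 0.755 mA gives V_GS = 0.771 V ≤ V_t, so take I_D = 0.194 mA.
Then V_GS = 2.62 V and V_DS = V_DD − I_D(R_D+R_S) = 19 − 0.194×5.1 = 18 V.
Saturation requires V_DS ≥ V_GS − V_t = 0.623 V; 18 ≥ 0.623 ✓.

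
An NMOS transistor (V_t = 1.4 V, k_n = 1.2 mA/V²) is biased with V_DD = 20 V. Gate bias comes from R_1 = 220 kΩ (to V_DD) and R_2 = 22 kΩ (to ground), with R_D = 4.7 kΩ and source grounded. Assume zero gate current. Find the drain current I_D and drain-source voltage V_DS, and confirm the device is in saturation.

V_G = V_DD·R_2/(R_1+R_2) = 20×22/242 = 1.82 V. With the source grounded, V_GS = V_G = 1.82 V.
Assume saturation: I_D = (k_n/2)(V_GS − V_t)² = (1.2/2)×(1.82 − 1.4)² = 0.6×0.418² = 0.105 mA.
V_DS = V_DD − I_D·R_D = 20 − 0.105×4.7 = 19.5 V.
Saturation requires V_DS ≥ V_GS − V_t = 0.418 V; 19.5 ≥ 0.418 ✓.

I_D ≈ 0.1 mA, V_DS ≈ 20 V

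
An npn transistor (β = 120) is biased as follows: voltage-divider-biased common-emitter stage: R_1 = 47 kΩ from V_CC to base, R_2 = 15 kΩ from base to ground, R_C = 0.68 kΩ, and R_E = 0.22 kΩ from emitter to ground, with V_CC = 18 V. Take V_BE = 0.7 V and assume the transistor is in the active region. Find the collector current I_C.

Thevenize the base divider: V_Th = V_CC·R_2/(R_1+R_2) = 18×15/62 = 4.35 V, R_Th = R_1‖R_2 = 11.4 kΩ.
Base-emitter loop: V_Th = I_B·R_Th + V_BE + (β+1)I_B·R_E, so I_B = (4.35 − 0.7) / (11.4 + 121×0.22) = 0.0962 mA.
I_C = β·I_B = 120×0.0962 = 11.5 mA, and I_E = (β+1)I_B = 11.6 mA.
V_CE = V_CC − I_C·R_C − I_E·R_E = 18 − 11.5×0.68 − 11.6×0.22 = 7.59 V.
V_CE = 7.59 V > 0.2 V confirms active-region operation.

I_C ≈ 12 mA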